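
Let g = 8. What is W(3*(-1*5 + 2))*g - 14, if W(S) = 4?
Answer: 18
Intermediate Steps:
W(3*(-1*5 + 2))*g - 14 = 4*8 - 14 = 32 - 14 = 18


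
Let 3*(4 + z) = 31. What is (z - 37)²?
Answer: 8464/9 ≈ 940.44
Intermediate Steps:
z = 19/3 (z = -4 + (⅓)*31 = -4 + 31/3 = 19/3 ≈ 6.3333)
(z - 37)² = (19/3 - 37)² = (-92/3)² = 8464/9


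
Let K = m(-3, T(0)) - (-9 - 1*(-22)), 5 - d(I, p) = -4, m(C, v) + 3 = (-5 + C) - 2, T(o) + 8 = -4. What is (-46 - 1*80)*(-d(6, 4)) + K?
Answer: 1108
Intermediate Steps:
T(o) = -12 (T(o) = -8 - 4 = -12)
m(C, v) = -10 + C (m(C, v) = -3 + ((-5 + C) - 2) = -3 + (-7 + C) = -10 + C)
d(I, p) = 9 (d(I, p) = 5 - 1*(-4) = 5 + 4 = 9)
K = -26 (K = (-10 - 3) - (-9 - 1*(-22)) = -13 - (-9 + 22) = -13 - 1*13 = -13 - 13 = -26)
(-46 - 1*80)*(-d(6, 4)) + K = (-46 - 1*80)*(-1*9) - 26 = (-46 - 80)*(-9) - 26 = -126*(-9) - 26 = 1134 - 26 = 1108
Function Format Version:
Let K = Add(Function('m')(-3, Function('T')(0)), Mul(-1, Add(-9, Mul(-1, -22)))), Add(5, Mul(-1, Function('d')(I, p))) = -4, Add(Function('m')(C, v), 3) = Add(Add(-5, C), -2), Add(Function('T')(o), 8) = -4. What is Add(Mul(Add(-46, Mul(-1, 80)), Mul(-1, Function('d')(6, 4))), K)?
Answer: 1108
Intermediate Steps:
Function('T')(o) = -12 (Function('T')(o) = Add(-8, -4) = -12)
Function('m')(C, v) = Add(-10, C) (Function('m')(C, v) = Add(-3, Add(Add(-5, C), -2)) = Add(-3, Add(-7, C)) = Add(-10, C))
Function('d')(I, p) = 9 (Function('d')(I, p) = Add(5, Mul(-1, -4)) = Add(5, 4) = 9)
K = -26 (K = Add(Add(-10, -3), Mul(-1, Add(-9, Mul(-1, -22)))) = Add(-13, Mul(-1, Add(-9, 22))) = Add(-13, Mul(-1, 13)) = Add(-13, -13) = -26)
Add(Mul(Add(-46, Mul(-1, 80)), Mul(-1, Function('d')(6, 4))), K) = Add(Mul(Add(-46, Mul(-1, 80)), Mul(-1, 9)), -26) = Add(Mul(Add(-46, -80), -9), -26) = Add(Mul(-126, -9), -26) = Add(1134, -26) = 1108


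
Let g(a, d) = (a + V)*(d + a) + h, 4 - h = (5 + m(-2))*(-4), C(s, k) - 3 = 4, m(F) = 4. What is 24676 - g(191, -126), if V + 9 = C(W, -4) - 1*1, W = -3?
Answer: 12416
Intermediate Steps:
C(s, k) = 7 (C(s, k) = 3 + 4 = 7)
h = 40 (h = 4 - (5 + 4)*(-4) = 4 - 9*(-4) = 4 - 1*(-36) = 4 + 36 = 40)
V = -3 (V = -9 + (7 - 1*1) = -9 + (7 - 1) = -9 + 6 = -3)
g(a, d) = 40 + (-3 + a)*(a + d) (g(a, d) = (a - 3)*(d + a) + 40 = (-3 + a)*(a + d) + 40 = 40 + (-3 + a)*(a + d))
24676 - g(191, -126) = 24676 - (40 + 191**2 - 3*191 - 3*(-126) + 191*(-126)) = 24676 - (40 + 36481 - 573 + 378 - 24066) = 24676 - 1*12260 = 24676 - 12260 = 12416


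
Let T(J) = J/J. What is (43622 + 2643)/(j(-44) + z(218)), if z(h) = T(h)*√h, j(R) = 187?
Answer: 455345/1829 - 2435*√218/1829 ≈ 229.30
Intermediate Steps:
T(J) = 1
z(h) = √h (z(h) = 1*√h = √h)
(43622 + 2643)/(j(-44) + z(218)) = (43622 + 2643)/(187 + √218) = 46265/(187 + √218)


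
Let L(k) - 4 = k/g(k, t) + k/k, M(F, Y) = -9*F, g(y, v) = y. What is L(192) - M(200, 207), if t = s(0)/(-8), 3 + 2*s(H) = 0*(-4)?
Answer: 1806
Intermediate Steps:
s(H) = -3/2 (s(H) = -3/2 + (0*(-4))/2 = -3/2 + (1/2)*0 = -3/2 + 0 = -3/2)
t = 3/16 (t = -3/2/(-8) = -3/2*(-1/8) = 3/16 ≈ 0.18750)
L(k) = 6 (L(k) = 4 + (k/k + k/k) = 4 + (1 + 1) = 4 + 2 = 6)
L(192) - M(200, 207) = 6 - (-9)*200 = 6 - 1*(-1800) = 6 + 1800 = 1806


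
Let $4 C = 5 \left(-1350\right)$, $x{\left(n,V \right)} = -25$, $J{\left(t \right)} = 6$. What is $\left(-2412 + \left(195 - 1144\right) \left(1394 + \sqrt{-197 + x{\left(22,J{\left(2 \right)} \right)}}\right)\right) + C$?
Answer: $- \frac{2654011}{2} - 949 i \sqrt{222} \approx -1.327 \cdot 10^{6} - 14140.0 i$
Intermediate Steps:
$C = - \frac{3375}{2}$ ($C = \frac{5 \left(-1350\right)}{4} = \frac{1}{4} \left(-6750\right) = - \frac{3375}{2} \approx -1687.5$)
$\left(-2412 + \left(195 - 1144\right) \left(1394 + \sqrt{-197 + x{\left(22,J{\left(2 \right)} \right)}}\right)\right) + C = \left(-2412 + \left(195 - 1144\right) \left(1394 + \sqrt{-197 - 25}\right)\right) - \frac{3375}{2} = \left(-2412 - 949 \left(1394 + \sqrt{-222}\right)\right) - \frac{3375}{2} = \left(-2412 - 949 \left(1394 + i \sqrt{222}\right)\right) - \frac{3375}{2} = \left(-2412 - \left(1322906 + 949 i \sqrt{222}\right)\right) - \frac{3375}{2} = \left(-1325318 - 949 i \sqrt{222}\right) - \frac{3375}{2} = - \frac{2654011}{2} - 949 i \sqrt{222}$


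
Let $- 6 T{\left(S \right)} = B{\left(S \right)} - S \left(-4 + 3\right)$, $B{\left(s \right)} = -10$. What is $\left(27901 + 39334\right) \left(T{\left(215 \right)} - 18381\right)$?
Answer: $- \frac{7428862385}{6} \approx -1.2381 \cdot 10^{9}$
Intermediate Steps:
$T{\left(S \right)} = \frac{5}{3} - \frac{S}{6}$ ($T{\left(S \right)} = - \frac{-10 - S \left(-4 + 3\right)}{6} = - \frac{-10 - S \left(-1\right)}{6} = - \frac{-10 - - S}{6} = - \frac{-10 + S}{6} = \frac{5}{3} - \frac{S}{6}$)
$\left(27901 + 39334\right) \left(T{\left(215 \right)} - 18381\right) = \left(27901 + 39334\right) \left(\left(\frac{5}{3} - \frac{215}{6}\right) - 18381\right) = 67235 \left(\left(\frac{5}{3} - \frac{215}{6}\right) - 18381\right) = 67235 \left(- \frac{205}{6} - 18381\right) = 67235 \left(- \frac{110491}{6}\right) = - \frac{7428862385}{6}$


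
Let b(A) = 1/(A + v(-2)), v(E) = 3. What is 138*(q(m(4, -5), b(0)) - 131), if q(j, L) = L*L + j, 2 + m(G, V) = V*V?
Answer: -44666/3 ≈ -14889.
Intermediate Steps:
m(G, V) = -2 + V**2 (m(G, V) = -2 + V*V = -2 + V**2)
b(A) = 1/(3 + A) (b(A) = 1/(A + 3) = 1/(3 + A))
q(j, L) = j + L**2 (q(j, L) = L**2 + j = j + L**2)
138*(q(m(4, -5), b(0)) - 131) = 138*(((-2 + (-5)**2) + (1/(3 + 0))**2) - 131) = 138*(((-2 + 25) + (1/3)**2) - 131) = 138*((23 + (1/3)**2) - 131) = 138*((23 + 1/9) - 131) = 138*(208/9 - 131) = 138*(-971/9) = -44666/3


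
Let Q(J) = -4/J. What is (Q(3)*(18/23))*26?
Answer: -624/23 ≈ -27.130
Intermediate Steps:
(Q(3)*(18/23))*26 = ((-4/3)*(18/23))*26 = ((-4*⅓)*(18*(1/23)))*26 = -4/3*18/23*26 = -24/23*26 = -624/23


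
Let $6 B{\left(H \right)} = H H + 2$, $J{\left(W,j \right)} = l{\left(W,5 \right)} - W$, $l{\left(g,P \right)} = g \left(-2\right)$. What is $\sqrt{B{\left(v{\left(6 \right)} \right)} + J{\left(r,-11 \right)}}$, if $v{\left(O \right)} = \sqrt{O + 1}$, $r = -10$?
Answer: $\frac{3 \sqrt{14}}{2} \approx 5.6125$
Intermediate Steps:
$l{\left(g,P \right)} = - 2 g$
$v{\left(O \right)} = \sqrt{1 + O}$
$J{\left(W,j \right)} = - 3 W$ ($J{\left(W,j \right)} = - 2 W - W = - 3 W$)
$B{\left(H \right)} = \frac{1}{3} + \frac{H^{2}}{6}$ ($B{\left(H \right)} = \frac{H H + 2}{6} = \frac{H^{2} + 2}{6} = \frac{2 + H^{2}}{6} = \frac{1}{3} + \frac{H^{2}}{6}$)
$\sqrt{B{\left(v{\left(6 \right)} \right)} + J{\left(r,-11 \right)}} = \sqrt{\left(\frac{1}{3} + \frac{\left(\sqrt{1 + 6}\right)^{2}}{6}\right) - -30} = \sqrt{\left(\frac{1}{3} + \frac{\left(\sqrt{7}\right)^{2}}{6}\right) + 30} = \sqrt{\left(\frac{1}{3} + \frac{1}{6} \cdot 7\right) + 30} = \sqrt{\left(\frac{1}{3} + \frac{7}{6}\right) + 30} = \sqrt{\frac{3}{2} + 30} = \sqrt{\frac{63}{2}} = \frac{3 \sqrt{14}}{2}$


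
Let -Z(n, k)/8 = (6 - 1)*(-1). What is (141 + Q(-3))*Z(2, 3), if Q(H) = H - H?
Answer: 5640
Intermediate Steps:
Z(n, k) = 40 (Z(n, k) = -8*(6 - 1)*(-1) = -40*(-1) = -8*(-5) = 40)
Q(H) = 0
(141 + Q(-3))*Z(2, 3) = (141 + 0)*40 = 141*40 = 5640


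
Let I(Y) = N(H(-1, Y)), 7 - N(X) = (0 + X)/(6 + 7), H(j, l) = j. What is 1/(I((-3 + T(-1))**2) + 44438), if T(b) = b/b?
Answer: 13/577786 ≈ 2.2500e-5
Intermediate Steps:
T(b) = 1
N(X) = 7 - X/13 (N(X) = 7 - (0 + X)/(6 + 7) = 7 - X/13)
I(Y) = 92/13 (I(Y) = 7 - 1/13*(-1) = 7 + 1/13 = 92/13)
1/(I((-3 + T(-1))**2) + 44438) = 1/(92/13 + 44438) = 1/(577786/13) = 13/577786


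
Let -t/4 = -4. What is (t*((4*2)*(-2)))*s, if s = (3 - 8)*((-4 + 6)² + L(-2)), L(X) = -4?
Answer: 0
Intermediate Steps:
t = 16 (t = -4*(-4) = 16)
s = 0 (s = (3 - 8)*((-4 + 6)² - 4) = -5*(2² - 4) = -5*(4 - 4) = -5*0 = 0)
(t*((4*2)*(-2)))*s = (16*((4*2)*(-2)))*0 = (16*(8*(-2)))*0 = (16*(-16))*0 = -256*0 = 0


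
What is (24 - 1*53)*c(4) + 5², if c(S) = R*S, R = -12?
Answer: 1417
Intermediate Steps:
c(S) = -12*S
(24 - 1*53)*c(4) + 5² = (24 - 1*53)*(-12*4) + 5² = (24 - 53)*(-48) + 25 = -29*(-48) + 25 = 1392 + 25 = 1417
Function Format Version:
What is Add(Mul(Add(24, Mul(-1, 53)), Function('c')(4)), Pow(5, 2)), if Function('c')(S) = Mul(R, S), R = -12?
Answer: 1417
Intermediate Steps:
Function('c')(S) = Mul(-12, S)
Add(Mul(Add(24, Mul(-1, 53)), Function('c')(4)), Pow(5, 2)) = Add(Mul(Add(24, Mul(-1, 53)), Mul(-12, 4)), Pow(5, 2)) = Add(Mul(Add(24, -53), -48), 25) = Add(Mul(-29, -48), 25) = Add(1392, 25) = 1417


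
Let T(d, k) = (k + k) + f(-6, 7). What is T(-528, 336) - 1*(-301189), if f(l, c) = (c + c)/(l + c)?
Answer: 301875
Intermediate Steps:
f(l, c) = 2*c/(c + l) (f(l, c) = (2*c)/(c + l) = 2*c/(c + l))
T(d, k) = 14 + 2*k (T(d, k) = (k + k) + 2*7/(7 - 6) = 2*k + 2*7/1 = 2*k + 2*7*1 = 2*k + 14 = 14 + 2*k)
T(-528, 336) - 1*(-301189) = (14 + 2*336) - 1*(-301189) = (14 + 672) + 301189 = 686 + 301189 = 301875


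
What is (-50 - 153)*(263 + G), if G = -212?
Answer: -10353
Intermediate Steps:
(-50 - 153)*(263 + G) = (-50 - 153)*(263 - 212) = -203*51 = -10353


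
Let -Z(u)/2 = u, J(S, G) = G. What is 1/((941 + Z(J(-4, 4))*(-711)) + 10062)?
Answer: 1/16691 ≈ 5.9913e-5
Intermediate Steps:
Z(u) = -2*u
1/((941 + Z(J(-4, 4))*(-711)) + 10062) = 1/((941 - 2*4*(-711)) + 10062) = 1/((941 - 8*(-711)) + 10062) = 1/((941 + 5688) + 10062) = 1/(6629 + 10062) = 1/16691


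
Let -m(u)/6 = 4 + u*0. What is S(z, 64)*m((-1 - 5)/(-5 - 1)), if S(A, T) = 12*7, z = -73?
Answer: -2016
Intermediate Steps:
S(A, T) = 84
m(u) = -24 (m(u) = -6*(4 + u*0) = -6*(4 + 0) = -6*4 = -24)
S(z, 64)*m((-1 - 5)/(-5 - 1)) = 84*(-24) = -2016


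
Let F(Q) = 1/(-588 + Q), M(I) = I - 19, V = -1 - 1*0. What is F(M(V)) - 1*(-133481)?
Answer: 81156447/608 ≈ 1.3348e+5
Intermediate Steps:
V = -1 (V = -1 + 0 = -1)
M(I) = -19 + I
F(M(V)) - 1*(-133481) = 1/(-588 + (-19 - 1)) - 1*(-133481) = 1/(-588 - 20) + 133481 = 1/(-608) + 133481 = -1/608 + 133481 = 81156447/608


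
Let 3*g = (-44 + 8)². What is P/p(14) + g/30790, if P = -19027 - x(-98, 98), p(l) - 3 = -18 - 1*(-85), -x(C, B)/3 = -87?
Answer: -29692364/107765 ≈ -275.53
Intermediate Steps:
x(C, B) = 261 (x(C, B) = -3*(-87) = 261)
p(l) = 70 (p(l) = 3 + (-18 - 1*(-85)) = 3 + (-18 + 85) = 3 + 67 = 70)
g = 432 (g = (-44 + 8)²/3 = (⅓)*(-36)² = (⅓)*1296 = 432)
P = -19288 (P = -19027 - 1*261 = -19027 - 261 = -19288)
P/p(14) + g/30790 = -19288/70 + 432/30790 = -19288*1/70 + 432*(1/30790) = -9644/35 + 216/15395 = -29692364/107765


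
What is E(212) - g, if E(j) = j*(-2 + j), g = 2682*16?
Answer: 1608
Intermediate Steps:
g = 42912
E(212) - g = 212*(-2 + 212) - 1*42912 = 212*210 - 42912 = 44520 - 42912 = 1608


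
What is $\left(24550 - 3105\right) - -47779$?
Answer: $69224$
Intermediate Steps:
$\left(24550 - 3105\right) - -47779 = 21445 + 47779 = 69224$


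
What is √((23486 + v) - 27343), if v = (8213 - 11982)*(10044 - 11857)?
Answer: 2*√1707335 ≈ 2613.3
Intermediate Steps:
v = 6833197 (v = -3769*(-1813) = 6833197)
√((23486 + v) - 27343) = √((23486 + 6833197) - 27343) = √(6856683 - 27343) = √6829340 = 2*√1707335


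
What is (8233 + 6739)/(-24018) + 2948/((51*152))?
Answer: -1885745/7757814 ≈ -0.24308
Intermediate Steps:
(8233 + 6739)/(-24018) + 2948/((51*152)) = 14972*(-1/24018) + 2948/7752 = -7486/12009 + 2948*(1/7752) = -7486/12009 + 737/1938 = -1885745/7757814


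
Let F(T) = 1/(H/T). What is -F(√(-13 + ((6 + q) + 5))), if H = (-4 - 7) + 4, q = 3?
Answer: ⅐ ≈ 0.14286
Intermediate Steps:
H = -7 (H = -11 + 4 = -7)
F(T) = -T/7 (F(T) = 1/(-7/T) = -T/7)
-F(√(-13 + ((6 + q) + 5))) = -(-1)*√(-13 + ((6 + 3) + 5))/7 = -(-1)*√(-13 + (9 + 5))/7 = -(-1)*√(-13 + 14)/7 = -(-1)*√1/7 = -(-1)/7 = -1*(-⅐) = ⅐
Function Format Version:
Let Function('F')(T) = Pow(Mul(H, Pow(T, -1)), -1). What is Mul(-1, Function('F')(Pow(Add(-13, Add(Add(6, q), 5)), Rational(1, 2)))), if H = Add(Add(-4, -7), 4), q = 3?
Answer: Rational(1, 7) ≈ 0.14286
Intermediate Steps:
H = -7 (H = Add(-11, 4) = -7)
Function('F')(T) = Mul(Rational(-1, 7), T) (Function('F')(T) = Pow(Mul(-7, Pow(T, -1)), -1) = Mul(Rational(-1, 7), T))
Mul(-1, Function('F')(Pow(Add(-13, Add(Add(6, q), 5)), Rational(1, 2)))) = Mul(-1, Mul(Rational(-1, 7), Pow(Add(-13, Add(Add(6, 3), 5)), Rational(1, 2)))) = Mul(-1, Mul(Rational(-1, 7), Pow(Add(-13, Add(9, 5)), Rational(1, 2)))) = Mul(-1, Mul(Rational(-1, 7), Pow(Add(-13, 14), Rational(1, 2)))) = Mul(-1, Mul(Rational(-1, 7), Pow(1, Rational(1, 2)))) = Mul(-1, Mul(Rational(-1, 7), 1)) = Mul(-1, Rational(-1, 7)) = Rational(1, 7)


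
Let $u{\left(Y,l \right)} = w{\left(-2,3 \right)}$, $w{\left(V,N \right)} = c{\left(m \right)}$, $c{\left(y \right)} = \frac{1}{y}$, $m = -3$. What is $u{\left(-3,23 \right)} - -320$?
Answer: $\frac{959}{3} \approx 319.67$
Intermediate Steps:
$w{\left(V,N \right)} = - \frac{1}{3}$ ($w{\left(V,N \right)} = \frac{1}{-3} = - \frac{1}{3}$)
$u{\left(Y,l \right)} = - \frac{1}{3}$
$u{\left(-3,23 \right)} - -320 = - \frac{1}{3} - -320 = - \frac{1}{3} + 320 = \frac{959}{3}$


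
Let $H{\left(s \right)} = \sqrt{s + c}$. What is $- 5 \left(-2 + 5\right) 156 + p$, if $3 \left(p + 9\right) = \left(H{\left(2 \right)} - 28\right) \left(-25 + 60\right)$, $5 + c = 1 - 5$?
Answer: $- \frac{8027}{3} + \frac{35 i \sqrt{7}}{3} \approx -2675.7 + 30.867 i$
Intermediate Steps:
$c = -9$ ($c = -5 + \left(1 - 5\right) = -5 - 4 = -9$)
$H{\left(s \right)} = \sqrt{-9 + s}$ ($H{\left(s \right)} = \sqrt{s - 9} = \sqrt{-9 + s}$)
$p = - \frac{1007}{3} + \frac{35 i \sqrt{7}}{3}$ ($p = -9 + \frac{\left(\sqrt{-9 + 2} - 28\right) \left(-25 + 60\right)}{3} = -9 + \frac{\left(\sqrt{-7} - 28\right) 35}{3} = -9 + \frac{\left(i \sqrt{7} - 28\right) 35}{3} = -9 + \frac{\left(-28 + i \sqrt{7}\right) 35}{3} = -9 + \frac{-980 + 35 i \sqrt{7}}{3} = -9 - \left(\frac{980}{3} - \frac{35 i \sqrt{7}}{3}\right) = - \frac{1007}{3} + \frac{35 i \sqrt{7}}{3} \approx -335.67 + 30.867 i$)
$- 5 \left(-2 + 5\right) 156 + p = - 5 \left(-2 + 5\right) 156 - \left(\frac{1007}{3} - \frac{35 i \sqrt{7}}{3}\right) = \left(-5\right) 3 \cdot 156 - \left(\frac{1007}{3} - \frac{35 i \sqrt{7}}{3}\right) = \left(-15\right) 156 - \left(\frac{1007}{3} - \frac{35 i \sqrt{7}}{3}\right) = -2340 - \left(\frac{1007}{3} - \frac{35 i \sqrt{7}}{3}\right) = - \frac{8027}{3} + \frac{35 i \sqrt{7}}{3}$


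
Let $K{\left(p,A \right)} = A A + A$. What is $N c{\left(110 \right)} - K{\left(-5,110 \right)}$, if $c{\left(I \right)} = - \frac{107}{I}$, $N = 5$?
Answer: $- \frac{268727}{22} \approx -12215.0$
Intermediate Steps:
$K{\left(p,A \right)} = A + A^{2}$ ($K{\left(p,A \right)} = A^{2} + A = A + A^{2}$)
$N c{\left(110 \right)} - K{\left(-5,110 \right)} = 5 \left(- \frac{107}{110}\right) - 110 \left(1 + 110\right) = 5 \left(\left(-107\right) \frac{1}{110}\right) - 110 \cdot 111 = 5 \left(- \frac{107}{110}\right) - 12210 = - \frac{107}{22} - 12210 = - \frac{268727}{22}$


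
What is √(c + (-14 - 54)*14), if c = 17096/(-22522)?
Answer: 2*I*√30204873555/11261 ≈ 30.867*I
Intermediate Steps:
c = -8548/11261 (c = 17096*(-1/22522) = -8548/11261 ≈ -0.75908)
√(c + (-14 - 54)*14) = √(-8548/11261 + (-14 - 54)*14) = √(-8548/11261 - 68*14) = √(-8548/11261 - 952) = √(-10729020/11261) = 2*I*√30204873555/11261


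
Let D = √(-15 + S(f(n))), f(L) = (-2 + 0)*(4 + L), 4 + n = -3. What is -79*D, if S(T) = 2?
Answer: -79*I*√13 ≈ -284.84*I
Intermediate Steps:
n = -7 (n = -4 - 3 = -7)
f(L) = -8 - 2*L (f(L) = -2*(4 + L) = -8 - 2*L)
D = I*√13 (D = √(-15 + 2) = √(-13) = I*√13 ≈ 3.6056*I)
-79*D = -79*I*√13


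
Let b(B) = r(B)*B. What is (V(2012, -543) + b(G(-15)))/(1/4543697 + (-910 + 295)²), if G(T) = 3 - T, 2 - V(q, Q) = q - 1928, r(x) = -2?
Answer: -268078123/859269898913 ≈ -0.00031198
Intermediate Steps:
V(q, Q) = 1930 - q (V(q, Q) = 2 - (q - 1928) = 2 - (-1928 + q) = 2 + (1928 - q) = 1930 - q)
b(B) = -2*B
(V(2012, -543) + b(G(-15)))/(1/4543697 + (-910 + 295)²) = ((1930 - 1*2012) - 2*(3 - 1*(-15)))/(1/4543697 + (-910 + 295)²) = ((1930 - 2012) - 2*(3 + 15))/(1/4543697 + (-615)²) = (-82 - 2*18)/(1/4543697 + 378225) = (-82 - 36)/(1718539797826/4543697) = -118*4543697/1718539797826 = -268078123/859269898913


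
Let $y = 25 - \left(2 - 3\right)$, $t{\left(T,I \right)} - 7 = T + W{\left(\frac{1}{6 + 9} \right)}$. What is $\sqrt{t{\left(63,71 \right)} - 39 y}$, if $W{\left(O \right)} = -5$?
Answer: $i \sqrt{949} \approx 30.806 i$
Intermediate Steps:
$t{\left(T,I \right)} = 2 + T$ ($t{\left(T,I \right)} = 7 + \left(T - 5\right) = 7 + \left(-5 + T\right) = 2 + T$)
$y = 26$ ($y = 25 - -1 = 25 + 1 = 26$)
$\sqrt{t{\left(63,71 \right)} - 39 y} = \sqrt{\left(2 + 63\right) - 1014} = \sqrt{65 - 1014} = \sqrt{-949} = i \sqrt{949}$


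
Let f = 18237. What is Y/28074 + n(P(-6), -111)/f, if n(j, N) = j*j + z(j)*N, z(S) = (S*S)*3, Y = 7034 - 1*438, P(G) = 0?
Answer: 3298/14037 ≈ 0.23495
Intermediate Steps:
Y = 6596 (Y = 7034 - 438 = 6596)
z(S) = 3*S² (z(S) = S²*3 = 3*S²)
n(j, N) = j² + 3*N*j² (n(j, N) = j*j + (3*j²)*N = j² + 3*N*j²)
Y/28074 + n(P(-6), -111)/f = 6596/28074 + (0²*(1 + 3*(-111)))/18237 = 6596*(1/28074) + (0*(1 - 333))*(1/18237) = 3298/14037 + (0*(-332))*(1/18237) = 3298/14037 + 0*(1/18237) = 3298/14037 + 0 = 3298/14037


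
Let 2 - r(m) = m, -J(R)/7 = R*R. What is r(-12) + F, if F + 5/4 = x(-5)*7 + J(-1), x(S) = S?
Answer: -117/4 ≈ -29.250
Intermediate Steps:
J(R) = -7*R² (J(R) = -7*R*R = -7*R²)
r(m) = 2 - m
F = -173/4 (F = -5/4 + (-5*7 - 7*(-1)²) = -5/4 + (-35 - 7*1) = -5/4 + (-35 - 7) = -5/4 - 42 = -173/4 ≈ -43.250)
r(-12) + F = (2 - 1*(-12)) - 173/4 = (2 + 12) - 173/4 = 14 - 173/4 = -117/4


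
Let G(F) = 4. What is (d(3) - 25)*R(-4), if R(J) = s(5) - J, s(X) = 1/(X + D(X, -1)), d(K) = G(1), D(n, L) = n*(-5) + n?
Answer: -413/5 ≈ -82.600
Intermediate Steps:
D(n, L) = -4*n (D(n, L) = -5*n + n = -4*n)
d(K) = 4
s(X) = -1/(3*X) (s(X) = 1/(X - 4*X) = 1/(-3*X) = -1/(3*X))
R(J) = -1/15 - J (R(J) = -⅓/5 - J = -⅓*⅕ - J = -1/15 - J)
(d(3) - 25)*R(-4) = (4 - 25)*(-1/15 - 1*(-4)) = -21*(-1/15 + 4) = -21*59/15 = -413/5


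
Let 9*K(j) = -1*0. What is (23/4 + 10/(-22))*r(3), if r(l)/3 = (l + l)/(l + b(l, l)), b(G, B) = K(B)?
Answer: 699/22 ≈ 31.773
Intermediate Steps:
K(j) = 0 (K(j) = (-1*0)/9 = (⅑)*0 = 0)
b(G, B) = 0
r(l) = 6 (r(l) = 3*((l + l)/(l + 0)) = 3*((2*l)/l) = 3*2 = 6)
(23/4 + 10/(-22))*r(3) = (23/4 + 10/(-22))*6 = (23*(¼) + 10*(-1/22))*6 = (23/4 - 5/11)*6 = (233/44)*6 = 699/22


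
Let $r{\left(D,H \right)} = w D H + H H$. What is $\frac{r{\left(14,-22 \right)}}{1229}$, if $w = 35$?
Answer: $- \frac{10296}{1229} \approx -8.3775$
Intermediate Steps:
$r{\left(D,H \right)} = H^{2} + 35 D H$ ($r{\left(D,H \right)} = 35 D H + H H = 35 D H + H^{2} = H^{2} + 35 D H$)
$\frac{r{\left(14,-22 \right)}}{1229} = \frac{\left(-22\right) \left(-22 + 35 \cdot 14\right)}{1229} = - 22 \left(-22 + 490\right) \frac{1}{1229} = \left(-22\right) 468 \cdot \frac{1}{1229} = \left(-10296\right) \frac{1}{1229} = - \frac{10296}{1229}$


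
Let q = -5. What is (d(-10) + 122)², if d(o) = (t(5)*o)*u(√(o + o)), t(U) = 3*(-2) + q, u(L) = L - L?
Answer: 14884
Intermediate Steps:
u(L) = 0
t(U) = -11 (t(U) = 3*(-2) - 5 = -6 - 5 = -11)
d(o) = 0 (d(o) = -11*o*0 = 0)
(d(-10) + 122)² = (0 + 122)² = 122² = 14884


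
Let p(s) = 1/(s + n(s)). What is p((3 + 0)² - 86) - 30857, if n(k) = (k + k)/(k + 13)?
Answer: -73655691/2387 ≈ -30857.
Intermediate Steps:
n(k) = 2*k/(13 + k) (n(k) = (2*k)/(13 + k) = 2*k/(13 + k))
p(s) = 1/(s + 2*s/(13 + s))
p((3 + 0)² - 86) - 30857 = (13 + ((3 + 0)² - 86))/(((3 + 0)² - 86)*(15 + ((3 + 0)² - 86))) - 30857 = (13 + (3² - 86))/((3² - 86)*(15 + (3² - 86))) - 30857 = (13 + (9 - 86))/((9 - 86)*(15 + (9 - 86))) - 30857 = (13 - 77)/((-77)*(15 - 77)) - 30857 = -1/77*(-64)/(-62) - 30857 = -1/77*(-1/62)*(-64) - 30857 = -32/2387 - 30857 = -73655691/2387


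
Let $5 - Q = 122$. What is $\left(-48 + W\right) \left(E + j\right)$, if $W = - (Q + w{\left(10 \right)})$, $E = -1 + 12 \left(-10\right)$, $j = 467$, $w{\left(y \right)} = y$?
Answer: $20414$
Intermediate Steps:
$Q = -117$ ($Q = 5 - 122 = -117$)
$E = -121$ ($E = -1 - 120 = -121$)
$W = 107$ ($W = - (-117 + 10) = \left(-1\right) \left(-107\right) = 107$)
$\left(-48 + W\right) \left(E + j\right) = \left(-48 + 107\right) \left(-121 + 467\right) = 59 \cdot 346 = 20414$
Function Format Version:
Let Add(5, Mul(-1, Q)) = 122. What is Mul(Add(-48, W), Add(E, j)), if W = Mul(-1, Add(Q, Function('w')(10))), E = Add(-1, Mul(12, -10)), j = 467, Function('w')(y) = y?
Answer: 20414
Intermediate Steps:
Q = -117 (Q = Add(5, Mul(-1, 122)) = Add(5, -122) = -117)
E = -121 (E = Add(-1, -120) = -121)
W = 107 (W = Mul(-1, Add(-117, 10)) = Mul(-1, -107) = 107)
Mul(Add(-48, W), Add(E, j)) = Mul(Add(-48, 107), Add(-121, 467)) = Mul(59, 346) = 20414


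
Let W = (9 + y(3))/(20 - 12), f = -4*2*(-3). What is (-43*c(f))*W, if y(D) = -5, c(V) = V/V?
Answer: -43/2 ≈ -21.500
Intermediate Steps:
f = 24 (f = -8*(-3) = 24)
c(V) = 1
W = 1/2 (W = (9 - 5)/(20 - 12) = 4/8 = 4*(1/8) = 1/2 ≈ 0.50000)
(-43*c(f))*W = -43*1*(1/2) = -43*1/2 = -43/2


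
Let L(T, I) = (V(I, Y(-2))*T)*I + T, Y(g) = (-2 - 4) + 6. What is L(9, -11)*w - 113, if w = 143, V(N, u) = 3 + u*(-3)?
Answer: -41297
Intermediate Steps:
Y(g) = 0 (Y(g) = -6 + 6 = 0)
V(N, u) = 3 - 3*u
L(T, I) = T + 3*I*T (L(T, I) = ((3 - 3*0)*T)*I + T = ((3 + 0)*T)*I + T = (3*T)*I + T = 3*I*T + T = T + 3*I*T)
L(9, -11)*w - 113 = (9*(1 + 3*(-11)))*143 - 113 = (9*(1 - 33))*143 - 113 = (9*(-32))*143 - 113 = -288*143 - 113 = -41184 - 113 = -41297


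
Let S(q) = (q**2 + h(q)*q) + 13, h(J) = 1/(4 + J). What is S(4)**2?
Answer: 3481/4 ≈ 870.25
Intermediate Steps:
S(q) = 13 + q**2 + q/(4 + q) (S(q) = (q**2 + q/(4 + q)) + 13 = 13 + q**2 + q/(4 + q))
S(4)**2 = ((4 + (4 + 4)*(13 + 4**2))/(4 + 4))**2 = ((4 + 8*(13 + 16))/8)**2 = ((4 + 8*29)/8)**2 = ((4 + 232)/8)**2 = ((1/8)*236)**2 = (59/2)**2 = 3481/4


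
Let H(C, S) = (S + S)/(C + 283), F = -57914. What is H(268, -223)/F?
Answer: 223/15955307 ≈ 1.3977e-5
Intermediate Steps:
H(C, S) = 2*S/(283 + C) (H(C, S) = (2*S)/(283 + C) = 2*S/(283 + C))
H(268, -223)/F = (2*(-223)/(283 + 268))/(-57914) = (2*(-223)/551)*(-1/57914) = (2*(-223)*(1/551))*(-1/57914) = -446/551*(-1/57914) = 223/15955307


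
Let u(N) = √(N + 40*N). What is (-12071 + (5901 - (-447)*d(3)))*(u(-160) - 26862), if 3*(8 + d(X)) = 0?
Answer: 261797052 - 38984*I*√410 ≈ 2.618e+8 - 7.8937e+5*I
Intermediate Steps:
d(X) = -8 (d(X) = -8 + (⅓)*0 = -8 + 0 = -8)
u(N) = √41*√N (u(N) = √(41*N) = √41*√N)
(-12071 + (5901 - (-447)*d(3)))*(u(-160) - 26862) = (-12071 + (5901 - (-447)*(-8)))*(√41*√(-160) - 26862) = (-12071 + (5901 - 1*3576))*(√41*(4*I*√10) - 26862) = (-12071 + (5901 - 3576))*(4*I*√410 - 26862) = (-12071 + 2325)*(-26862 + 4*I*√410) = -9746*(-26862 + 4*I*√410) = 261797052 - 38984*I*√410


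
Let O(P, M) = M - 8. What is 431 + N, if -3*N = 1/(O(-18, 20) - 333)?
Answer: 415054/963 ≈ 431.00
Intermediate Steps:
O(P, M) = -8 + M
N = 1/963 (N = -1/(3*((-8 + 20) - 333)) = -1/(3*(12 - 333)) = -1/3/(-321) = -1/3*(-1/321) = 1/963 ≈ 0.0010384)
431 + N = 431 + 1/963 = 415054/963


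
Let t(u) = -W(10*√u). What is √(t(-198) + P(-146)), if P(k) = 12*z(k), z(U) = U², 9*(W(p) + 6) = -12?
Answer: √2302194/3 ≈ 505.77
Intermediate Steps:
W(p) = -22/3 (W(p) = -6 + (⅑)*(-12) = -6 - 4/3 = -22/3)
P(k) = 12*k²
t(u) = 22/3 (t(u) = -1*(-22/3) = 22/3)
√(t(-198) + P(-146)) = √(22/3 + 12*(-146)²) = √(22/3 + 12*21316) = √(22/3 + 255792) = √(767398/3) = √2302194/3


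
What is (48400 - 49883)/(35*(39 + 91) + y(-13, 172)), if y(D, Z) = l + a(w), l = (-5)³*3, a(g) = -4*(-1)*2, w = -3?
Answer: -1483/4183 ≈ -0.35453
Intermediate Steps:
a(g) = 8 (a(g) = 4*2 = 8)
l = -375 (l = -125*3 = -375)
y(D, Z) = -367 (y(D, Z) = -375 + 8 = -367)
(48400 - 49883)/(35*(39 + 91) + y(-13, 172)) = (48400 - 49883)/(35*(39 + 91) - 367) = -1483/(35*130 - 367) = -1483/(4550 - 367) = -1483/4183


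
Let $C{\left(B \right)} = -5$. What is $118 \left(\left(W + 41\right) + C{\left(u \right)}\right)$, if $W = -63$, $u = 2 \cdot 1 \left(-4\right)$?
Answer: $-3186$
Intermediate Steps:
$u = -8$ ($u = 2 \left(-4\right) = -8$)
$118 \left(\left(W + 41\right) + C{\left(u \right)}\right) = 118 \left(\left(-63 + 41\right) - 5\right) = 118 \left(-22 - 5\right) = 118 \left(-27\right) = -3186$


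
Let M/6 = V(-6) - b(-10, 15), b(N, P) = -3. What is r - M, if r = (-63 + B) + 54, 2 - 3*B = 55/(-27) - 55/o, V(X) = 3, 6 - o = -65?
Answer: -249571/5751 ≈ -43.396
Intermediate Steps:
o = 71 (o = 6 - 1*(-65) = 6 + 65 = 71)
B = 9224/5751 (B = ⅔ - (55/(-27) - 55/71)/3 = ⅔ - (55*(-1/27) - 55*1/71)/3 = ⅔ - (-55/27 - 55/71)/3 = ⅔ - ⅓*(-5390/1917) = ⅔ + 5390/5751 = 9224/5751 ≈ 1.6039)
r = -42535/5751 (r = (-63 + 9224/5751) + 54 = -353089/5751 + 54 = -42535/5751 ≈ -7.3961)
M = 36 (M = 6*(3 - 1*(-3)) = 6*(3 + 3) = 6*6 = 36)
r - M = -42535/5751 - 1*36 = -42535/5751 - 36 = -249571/5751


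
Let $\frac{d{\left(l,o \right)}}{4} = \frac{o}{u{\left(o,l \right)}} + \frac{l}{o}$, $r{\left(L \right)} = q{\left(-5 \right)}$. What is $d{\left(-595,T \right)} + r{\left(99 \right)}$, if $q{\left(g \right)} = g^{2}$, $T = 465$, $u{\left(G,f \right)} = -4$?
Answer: $- \frac{41396}{93} \approx -445.12$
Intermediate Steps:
$r{\left(L \right)} = 25$ ($r{\left(L \right)} = \left(-5\right)^{2} = 25$)
$d{\left(l,o \right)} = - o + \frac{4 l}{o}$ ($d{\left(l,o \right)} = 4 \left(\frac{o}{-4} + \frac{l}{o}\right) = 4 \left(o \left(- \frac{1}{4}\right) + \frac{l}{o}\right) = 4 \left(- \frac{o}{4} + \frac{l}{o}\right) = - o + \frac{4 l}{o}$)
$d{\left(-595,T \right)} + r{\left(99 \right)} = \left(\left(-1\right) 465 + 4 \left(-595\right) \frac{1}{465}\right) + 25 = \left(-465 + 4 \left(-595\right) \frac{1}{465}\right) + 25 = \left(-465 - \frac{476}{93}\right) + 25 = - \frac{43721}{93} + 25 = - \frac{41396}{93}$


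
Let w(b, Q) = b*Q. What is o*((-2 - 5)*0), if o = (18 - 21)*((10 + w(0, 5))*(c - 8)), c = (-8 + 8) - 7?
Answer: 0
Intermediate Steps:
c = -7 (c = 0 - 7 = -7)
w(b, Q) = Q*b
o = 450 (o = (18 - 21)*((10 + 5*0)*(-7 - 8)) = -3*(10 + 0)*(-15) = -30*(-15) = -3*(-150) = 450)
o*((-2 - 5)*0) = 450*((-2 - 5)*0) = 450*(-7*0) = 450*0 = 0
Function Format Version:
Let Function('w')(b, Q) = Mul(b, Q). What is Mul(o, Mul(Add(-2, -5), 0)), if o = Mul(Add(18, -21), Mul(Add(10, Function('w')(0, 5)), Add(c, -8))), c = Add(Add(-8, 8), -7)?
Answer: 0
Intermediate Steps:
c = -7 (c = Add(0, -7) = -7)
Function('w')(b, Q) = Mul(Q, b)
o = 450 (o = Mul(Add(18, -21), Mul(Add(10, Mul(5, 0)), Add(-7, -8))) = Mul(-3, Mul(Add(10, 0), -15)) = Mul(-3, Mul(10, -15)) = Mul(-3, -150) = 450)
Mul(o, Mul(Add(-2, -5), 0)) = Mul(450, Mul(Add(-2, -5), 0)) = Mul(450, Mul(-7, 0)) = Mul(450, 0) = 0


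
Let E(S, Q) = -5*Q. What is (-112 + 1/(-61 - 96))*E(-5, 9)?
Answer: 791325/157 ≈ 5040.3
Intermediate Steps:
(-112 + 1/(-61 - 96))*E(-5, 9) = (-112 + 1/(-61 - 96))*(-5*9) = (-112 + 1/(-157))*(-45) = (-112 - 1/157)*(-45) = -17585/157*(-45) = 791325/157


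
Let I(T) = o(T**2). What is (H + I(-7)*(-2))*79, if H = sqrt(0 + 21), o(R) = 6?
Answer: -948 + 79*sqrt(21) ≈ -585.98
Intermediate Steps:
H = sqrt(21) ≈ 4.5826
I(T) = 6
(H + I(-7)*(-2))*79 = (sqrt(21) + 6*(-2))*79 = (sqrt(21) - 12)*79 = (-12 + sqrt(21))*79 = -948 + 79*sqrt(21)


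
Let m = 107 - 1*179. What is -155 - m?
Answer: -83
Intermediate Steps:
m = -72 (m = 107 - 179 = -72)
-155 - m = -155 - 1*(-72) = -155 + 72 = -83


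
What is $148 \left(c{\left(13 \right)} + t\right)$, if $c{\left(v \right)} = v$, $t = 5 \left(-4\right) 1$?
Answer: $-1036$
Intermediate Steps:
$t = -20$ ($t = \left(-20\right) 1 = -20$)
$148 \left(c{\left(13 \right)} + t\right) = 148 \left(13 - 20\right) = 148 \left(-7\right) = -1036$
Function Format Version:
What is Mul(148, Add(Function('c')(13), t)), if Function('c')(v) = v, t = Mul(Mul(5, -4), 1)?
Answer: -1036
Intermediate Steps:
t = -20 (t = Mul(-20, 1) = -20)
Mul(148, Add(Function('c')(13), t)) = Mul(148, Add(13, -20)) = Mul(148, -7) = -1036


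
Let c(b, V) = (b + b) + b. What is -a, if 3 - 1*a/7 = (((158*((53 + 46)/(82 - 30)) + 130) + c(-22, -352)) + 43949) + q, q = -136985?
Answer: -16866703/26 ≈ -6.4872e+5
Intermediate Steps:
c(b, V) = 3*b (c(b, V) = 2*b + b = 3*b)
a = 16866703/26 (a = 21 - 7*((((158*((53 + 46)/(82 - 30)) + 130) + 3*(-22)) + 43949) - 136985) = 21 - 7*((((158*(99/52) + 130) - 66) + 43949) - 136985) = 21 - 7*((((7821/26 + 130) - 66) + 43949) - 136985) = 21 - 7*(((11201/26 - 66) + 43949) - 136985) = 21 - 7*((9485/26 + 43949) - 136985) = 21 - 7*(1152159/26 - 136985) = 21 - 7*(-2409451/26) = 21 + 16866157/26 = 16866703/26 ≈ 6.4872e+5)
-a = -1*16866703/26 = -16866703/26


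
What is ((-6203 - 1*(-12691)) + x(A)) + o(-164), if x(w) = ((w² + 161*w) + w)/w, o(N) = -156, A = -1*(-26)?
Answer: 6520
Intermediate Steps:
A = 26
x(w) = (w² + 162*w)/w
((-6203 - 1*(-12691)) + x(A)) + o(-164) = ((-6203 - 1*(-12691)) + (162 + 26)) - 156 = ((-6203 + 12691) + 188) - 156 = (6488 + 188) - 156 = 6676 - 156 = 6520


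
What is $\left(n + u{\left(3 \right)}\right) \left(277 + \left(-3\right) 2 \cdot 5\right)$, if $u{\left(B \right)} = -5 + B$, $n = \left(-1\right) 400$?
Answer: $-99294$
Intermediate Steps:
$n = -400$
$\left(n + u{\left(3 \right)}\right) \left(277 + \left(-3\right) 2 \cdot 5\right) = \left(-400 + \left(-5 + 3\right)\right) \left(277 + \left(-3\right) 2 \cdot 5\right) = \left(-400 - 2\right) \left(277 - 30\right) = - 402 \left(277 - 30\right) = \left(-402\right) 247 = -99294$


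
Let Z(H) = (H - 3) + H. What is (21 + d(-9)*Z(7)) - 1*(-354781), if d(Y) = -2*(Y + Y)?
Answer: 355198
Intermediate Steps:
Z(H) = -3 + 2*H (Z(H) = (-3 + H) + H = -3 + 2*H)
d(Y) = -4*Y
(21 + d(-9)*Z(7)) - 1*(-354781) = (21 + (-4*(-9))*(-3 + 2*7)) - 1*(-354781) = (21 + 36*(-3 + 14)) + 354781 = (21 + 36*11) + 354781 = (21 + 396) + 354781 = 417 + 354781 = 355198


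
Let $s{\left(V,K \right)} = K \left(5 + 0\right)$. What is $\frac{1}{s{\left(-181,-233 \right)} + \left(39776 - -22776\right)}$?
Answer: $\frac{1}{61387} \approx 1.629 \cdot 10^{-5}$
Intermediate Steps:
$s{\left(V,K \right)} = 5 K$ ($s{\left(V,K \right)} = K 5 = 5 K$)
$\frac{1}{s{\left(-181,-233 \right)} + \left(39776 - -22776\right)} = \frac{1}{5 \left(-233\right) + \left(39776 - -22776\right)} = \frac{1}{-1165 + \left(39776 + 22776\right)} = \frac{1}{-1165 + 62552} = \frac{1}{61387}$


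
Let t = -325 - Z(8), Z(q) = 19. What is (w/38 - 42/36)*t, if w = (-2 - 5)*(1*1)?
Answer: 26488/57 ≈ 464.70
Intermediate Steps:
w = -7 (w = -7*1 = -7)
t = -344 (t = -325 - 1*19 = -325 - 19 = -344)
(w/38 - 42/36)*t = (-7/38 - 42/36)*(-344) = (-7*1/38 - 42*1/36)*(-344) = (-7/38 - 7/6)*(-344) = -77/57*(-344) = 26488/57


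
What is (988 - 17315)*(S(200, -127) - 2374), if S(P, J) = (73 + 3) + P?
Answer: 34254046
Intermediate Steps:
S(P, J) = 76 + P
(988 - 17315)*(S(200, -127) - 2374) = (988 - 17315)*((76 + 200) - 2374) = -16327*(276 - 2374) = -16327*(-2098) = 34254046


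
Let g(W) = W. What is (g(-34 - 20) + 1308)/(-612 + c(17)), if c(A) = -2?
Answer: -627/307 ≈ -2.0423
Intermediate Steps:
(g(-34 - 20) + 1308)/(-612 + c(17)) = ((-34 - 20) + 1308)/(-612 - 2) = (-54 + 1308)/(-614) = 1254*(-1/614) = -627/307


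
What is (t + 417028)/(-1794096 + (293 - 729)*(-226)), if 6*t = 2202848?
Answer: -588127/1271670 ≈ -0.46248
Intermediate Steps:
t = 1101424/3 (t = (⅙)*2202848 = 1101424/3 ≈ 3.6714e+5)
(t + 417028)/(-1794096 + (293 - 729)*(-226)) = (1101424/3 + 417028)/(-1794096 + (293 - 729)*(-226)) = 2352508/(3*(-1794096 - 436*(-226))) = 2352508/(3*(-1794096 + 98536)) = (2352508/3)/(-1695560) = (2352508/3)*(-1/1695560) = -588127/1271670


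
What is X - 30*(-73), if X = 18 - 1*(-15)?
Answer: 2223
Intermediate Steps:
X = 33 (X = 18 + 15 = 33)
X - 30*(-73) = 33 - 30*(-73) = 33 + 2190 = 2223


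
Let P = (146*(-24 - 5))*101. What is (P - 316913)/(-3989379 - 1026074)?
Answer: 744547/5015453 ≈ 0.14845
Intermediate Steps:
P = -427634 (P = (146*(-29))*101 = -4234*101 = -427634)
(P - 316913)/(-3989379 - 1026074) = (-427634 - 316913)/(-3989379 - 1026074) = -744547/(-5015453) = -744547*(-1/5015453) = 744547/5015453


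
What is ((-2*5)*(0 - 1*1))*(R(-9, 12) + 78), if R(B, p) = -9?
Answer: 690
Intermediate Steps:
((-2*5)*(0 - 1*1))*(R(-9, 12) + 78) = ((-2*5)*(0 - 1*1))*(-9 + 78) = -10*(0 - 1)*69 = -10*(-1)*69 = 10*69 = 690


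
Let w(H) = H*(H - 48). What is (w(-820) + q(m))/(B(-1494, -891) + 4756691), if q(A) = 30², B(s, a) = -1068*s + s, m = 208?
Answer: 712660/6350789 ≈ 0.11222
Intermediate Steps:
w(H) = H*(-48 + H)
B(s, a) = -1067*s
q(A) = 900
(w(-820) + q(m))/(B(-1494, -891) + 4756691) = (-820*(-48 - 820) + 900)/(-1067*(-1494) + 4756691) = (-820*(-868) + 900)/(1594098 + 4756691) = (711760 + 900)/6350789 = 712660*(1/6350789) = 712660/6350789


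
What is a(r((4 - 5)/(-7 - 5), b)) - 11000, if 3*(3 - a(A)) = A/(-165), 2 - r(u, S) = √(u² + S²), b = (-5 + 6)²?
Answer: -5443513/495 - √145/5940 ≈ -10997.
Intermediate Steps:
b = 1 (b = 1² = 1)
r(u, S) = 2 - √(S² + u²) (r(u, S) = 2 - √(u² + S²) = 2 - √(S² + u²))
a(A) = 3 + A/495 (a(A) = 3 - A/(3*(-165)) = 3 - A*(-1)/(3*165) = 3 - (-1)*A/495 = 3 + A/495)
a(r((4 - 5)/(-7 - 5), b)) - 11000 = (3 + (2 - √(1² + ((4 - 5)/(-7 - 5))²))/495) - 11000 = (3 + (2 - √(1 + (-1/(-12))²))/495) - 11000 = (3 + (2 - √(1 + (-1*(-1/12))²))/495) - 11000 = (3 + (2 - √(1 + (1/12)²))/495) - 11000 = (3 + (2 - √(1 + 1/144))/495) - 11000 = (3 + (2 - √(145/144))/495) - 11000 = (3 + (2 - √145/12)/495) - 11000 = (3 + (2/495 - √145/5940)) - 11000 = (1487/495 - √145/5940) - 11000 = -5443513/495 - √145/5940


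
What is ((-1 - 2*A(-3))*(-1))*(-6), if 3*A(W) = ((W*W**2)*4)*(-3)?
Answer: -1302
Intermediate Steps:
A(W) = -4*W**3 (A(W) = (((W*W**2)*4)*(-3))/3 = ((W**3*4)*(-3))/3 = ((4*W**3)*(-3))/3 = (-12*W**3)/3 = -4*W**3)
((-1 - 2*A(-3))*(-1))*(-6) = ((-1 - (-8)*(-3)**3)*(-1))*(-6) = ((-1 - (-8)*(-27))*(-1))*(-6) = ((-1 - 2*108)*(-1))*(-6) = ((-1 - 216)*(-1))*(-6) = -217*(-1)*(-6) = 217*(-6) = -1302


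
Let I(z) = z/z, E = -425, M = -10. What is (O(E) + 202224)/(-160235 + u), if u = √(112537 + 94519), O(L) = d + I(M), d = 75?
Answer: -32415540500/25675048169 - 809200*√12941/25675048169 ≈ -1.2661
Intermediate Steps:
I(z) = 1
O(L) = 76 (O(L) = 75 + 1 = 76)
u = 4*√12941 (u = √207056 = 4*√12941 ≈ 455.03)
(O(E) + 202224)/(-160235 + u) = (76 + 202224)/(-160235 + 4*√12941) = 202300/(-160235 + 4*√12941)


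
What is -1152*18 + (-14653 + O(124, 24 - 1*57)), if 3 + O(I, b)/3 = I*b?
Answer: -47674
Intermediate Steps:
O(I, b) = -9 + 3*I*b (O(I, b) = -9 + 3*(I*b) = -9 + 3*I*b)
-1152*18 + (-14653 + O(124, 24 - 1*57)) = -1152*18 + (-14653 + (-9 + 3*124*(24 - 1*57))) = -20736 + (-14653 + (-9 + 3*124*(24 - 57))) = -20736 + (-14653 + (-9 + 3*124*(-33))) = -20736 + (-14653 + (-9 - 12276)) = -20736 + (-14653 - 12285) = -20736 - 26938 = -47674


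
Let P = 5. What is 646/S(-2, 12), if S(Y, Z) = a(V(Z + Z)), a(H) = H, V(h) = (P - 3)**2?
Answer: 323/2 ≈ 161.50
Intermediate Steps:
V(h) = 4 (V(h) = (5 - 3)**2 = 2**2 = 4)
S(Y, Z) = 4
646/S(-2, 12) = 646/4 = 646*(1/4) = 323/2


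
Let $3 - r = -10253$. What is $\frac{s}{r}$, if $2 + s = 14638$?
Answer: $\frac{3659}{2564} \approx 1.4271$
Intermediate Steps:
$s = 14636$ ($s = -2 + 14638 = 14636$)
$r = 10256$ ($r = 3 - -10253 = 3 + 10253 = 10256$)
$\frac{s}{r} = \frac{14636}{10256} = 14636 \cdot \frac{1}{10256} = \frac{3659}{2564}$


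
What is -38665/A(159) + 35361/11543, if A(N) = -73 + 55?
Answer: 446946593/207774 ≈ 2151.1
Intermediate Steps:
A(N) = -18
-38665/A(159) + 35361/11543 = -38665/(-18) + 35361/11543 = -38665*(-1/18) + 35361*(1/11543) = 38665/18 + 35361/11543 = 446946593/207774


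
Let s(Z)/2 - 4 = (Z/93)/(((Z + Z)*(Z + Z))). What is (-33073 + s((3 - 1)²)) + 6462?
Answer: -19792631/744 ≈ -26603.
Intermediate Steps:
s(Z) = 8 + 1/(186*Z) (s(Z) = 8 + 2*((Z/93)/(((Z + Z)*(Z + Z)))) = 8 + 2*((Z*(1/93))/(((2*Z)*(2*Z)))) = 8 + 2*((Z/93)/((4*Z²))) = 8 + 2*((Z/93)*(1/(4*Z²))) = 8 + 2*(1/(372*Z)) = 8 + 1/(186*Z))
(-33073 + s((3 - 1)²)) + 6462 = (-33073 + (8 + 1/(186*((3 - 1)²)))) + 6462 = (-33073 + (8 + 1/(186*(2²)))) + 6462 = (-33073 + (8 + (1/186)/4)) + 6462 = (-33073 + (8 + (1/186)*(¼))) + 6462 = (-33073 + (8 + 1/744)) + 6462 = (-33073 + 5953/744) + 6462 = -24600359/744 + 6462 = -19792631/744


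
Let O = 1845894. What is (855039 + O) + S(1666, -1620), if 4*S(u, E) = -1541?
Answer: 10802191/4 ≈ 2.7005e+6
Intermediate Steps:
S(u, E) = -1541/4 (S(u, E) = (1/4)*(-1541) = -1541/4)
(855039 + O) + S(1666, -1620) = (855039 + 1845894) - 1541/4 = 2700933 - 1541/4 = 10802191/4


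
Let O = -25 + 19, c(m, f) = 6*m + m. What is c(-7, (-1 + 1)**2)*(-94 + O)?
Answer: 4900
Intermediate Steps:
c(m, f) = 7*m
O = -6
c(-7, (-1 + 1)**2)*(-94 + O) = (7*(-7))*(-94 - 6) = -49*(-100) = 4900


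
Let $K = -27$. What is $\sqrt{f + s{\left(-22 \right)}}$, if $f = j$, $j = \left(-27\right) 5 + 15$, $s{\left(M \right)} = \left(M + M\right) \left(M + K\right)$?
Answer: $2 \sqrt{509} \approx 45.122$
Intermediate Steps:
$s{\left(M \right)} = 2 M \left(-27 + M\right)$ ($s{\left(M \right)} = \left(M + M\right) \left(M - 27\right) = 2 M \left(-27 + M\right)$)
$j = -120$ ($j = -135 + 15 = -120$)
$f = -120$
$\sqrt{f + s{\left(-22 \right)}} = \sqrt{-120 + 2 \left(-22\right) \left(-27 - 22\right)} = \sqrt{-120 + 2 \left(-22\right) \left(-49\right)} = \sqrt{-120 + 2156} = \sqrt{2036} = 2 \sqrt{509}$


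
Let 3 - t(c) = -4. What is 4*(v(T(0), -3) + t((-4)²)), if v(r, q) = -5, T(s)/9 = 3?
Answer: 8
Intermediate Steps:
t(c) = 7 (t(c) = 3 - 1*(-4) = 3 + 4 = 7)
T(s) = 27 (T(s) = 9*3 = 27)
4*(v(T(0), -3) + t((-4)²)) = 4*(-5 + 7) = 4*2 = 8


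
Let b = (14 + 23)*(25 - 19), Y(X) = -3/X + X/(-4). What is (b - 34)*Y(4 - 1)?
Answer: -329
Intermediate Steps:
Y(X) = -3/X - X/4 (Y(X) = -3/X + X*(-1/4) = -3/X - X/4)
b = 222 (b = 37*6 = 222)
(b - 34)*Y(4 - 1) = (222 - 34)*(-3/(4 - 1) - (4 - 1)/4) = 188*(-3/3 - 1/4*3) = 188*(-3*1/3 - 3/4) = 188*(-1 - 3/4) = 188*(-7/4) = -329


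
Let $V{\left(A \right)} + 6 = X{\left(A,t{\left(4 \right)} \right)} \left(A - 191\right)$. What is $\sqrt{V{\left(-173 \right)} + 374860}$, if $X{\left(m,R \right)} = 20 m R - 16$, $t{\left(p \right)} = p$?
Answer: $\sqrt{5418438} \approx 2327.8$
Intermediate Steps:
$X{\left(m,R \right)} = -16 + 20 R m$ ($X{\left(m,R \right)} = 20 R m - 16 = -16 + 20 R m$)
$V{\left(A \right)} = -6 + \left(-191 + A\right) \left(-16 + 80 A\right)$ ($V{\left(A \right)} = -6 + \left(-16 + 20 \cdot 4 A\right) \left(A - 191\right) = -6 + \left(-16 + 80 A\right) \left(-191 + A\right) = -6 + \left(-191 + A\right) \left(-16 + 80 A\right)$)
$\sqrt{V{\left(-173 \right)} + 374860} = \sqrt{\left(3050 - -2646208 + 80 \left(-173\right)^{2}\right) + 374860} = \sqrt{\left(3050 + 2646208 + 80 \cdot 29929\right) + 374860} = \sqrt{\left(3050 + 2646208 + 2394320\right) + 374860} = \sqrt{5043578 + 374860} = \sqrt{5418438}$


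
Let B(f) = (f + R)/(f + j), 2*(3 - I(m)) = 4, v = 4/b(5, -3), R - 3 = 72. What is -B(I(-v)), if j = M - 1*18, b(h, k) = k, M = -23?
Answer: 19/10 ≈ 1.9000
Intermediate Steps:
R = 75 (R = 3 + 72 = 75)
j = -41 (j = -23 - 1*18 = -23 - 18 = -41)
v = -4/3 (v = 4/(-3) = 4*(-1/3) = -4/3 ≈ -1.3333)
I(m) = 1 (I(m) = 3 - 1/2*4 = 3 - 2 = 1)
B(f) = (75 + f)/(-41 + f) (B(f) = (f + 75)/(f - 41) = (75 + f)/(-41 + f))
-B(I(-v)) = -(75 + 1)/(-41 + 1) = -76/(-40) = -(-1)*76/40 = -1*(-19/10) = 19/10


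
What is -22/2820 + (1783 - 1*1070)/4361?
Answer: 957359/6149010 ≈ 0.15569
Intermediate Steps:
-22/2820 + (1783 - 1*1070)/4361 = -22*1/2820 + (1783 - 1070)*(1/4361) = -11/1410 + 713*(1/4361) = -11/1410 + 713/4361 = 957359/6149010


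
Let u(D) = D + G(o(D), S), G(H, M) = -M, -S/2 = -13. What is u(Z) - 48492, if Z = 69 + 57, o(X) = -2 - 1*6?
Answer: -48392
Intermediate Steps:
o(X) = -8 (o(X) = -2 - 6 = -8)
S = 26 (S = -2*(-13) = 26)
Z = 126
u(D) = -26 + D (u(D) = D - 1*26 = D - 26 = -26 + D)
u(Z) - 48492 = (-26 + 126) - 48492 = 100 - 48492 = -48392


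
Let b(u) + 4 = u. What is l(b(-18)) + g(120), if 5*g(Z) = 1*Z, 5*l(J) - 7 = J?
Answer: 21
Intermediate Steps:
b(u) = -4 + u
l(J) = 7/5 + J/5
g(Z) = Z/5 (g(Z) = (1*Z)/5 = Z/5)
l(b(-18)) + g(120) = (7/5 + (-4 - 18)/5) + (⅕)*120 = (7/5 + (⅕)*(-22)) + 24 = (7/5 - 22/5) + 24 = -3 + 24 = 21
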